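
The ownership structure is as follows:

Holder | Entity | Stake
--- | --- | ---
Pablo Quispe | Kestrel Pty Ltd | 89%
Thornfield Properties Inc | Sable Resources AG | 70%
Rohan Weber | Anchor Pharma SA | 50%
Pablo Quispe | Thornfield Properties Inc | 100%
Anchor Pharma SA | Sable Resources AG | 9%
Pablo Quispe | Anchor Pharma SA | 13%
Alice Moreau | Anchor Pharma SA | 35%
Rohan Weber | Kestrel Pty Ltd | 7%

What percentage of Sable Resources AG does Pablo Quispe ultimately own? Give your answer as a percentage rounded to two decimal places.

71.17%

Pablo reaches Sable along 2 paths.
Via Anchor: 13% × 9% = 1.17%.
Via Thornfield: 100% × 70% = 70%.
Total: 1.17% + 70% = 71.17%.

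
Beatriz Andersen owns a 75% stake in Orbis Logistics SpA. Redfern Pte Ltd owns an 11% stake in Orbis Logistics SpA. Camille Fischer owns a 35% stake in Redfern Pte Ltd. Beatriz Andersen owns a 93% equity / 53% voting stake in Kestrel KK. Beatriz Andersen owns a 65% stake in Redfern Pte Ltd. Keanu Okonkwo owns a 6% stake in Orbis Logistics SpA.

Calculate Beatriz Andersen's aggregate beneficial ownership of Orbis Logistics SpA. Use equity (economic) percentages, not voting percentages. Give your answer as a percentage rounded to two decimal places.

82.15%

Beatriz reaches Orbis along 2 paths.
Via Redfern: 65% × 11% = 7.15%.
Direct stake: 75% = 75%.
Total: 7.15% + 75% = 82.15%.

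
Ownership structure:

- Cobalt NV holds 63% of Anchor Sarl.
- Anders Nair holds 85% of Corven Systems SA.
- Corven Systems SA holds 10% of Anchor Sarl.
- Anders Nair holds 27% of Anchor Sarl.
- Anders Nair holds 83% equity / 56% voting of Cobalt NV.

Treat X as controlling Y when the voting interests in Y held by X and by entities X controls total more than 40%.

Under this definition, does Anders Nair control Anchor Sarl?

Yes

Anders holds 56% of Cobalt, so Anders controls Cobalt.
Anders holds 85% of Corven, so Anders controls Corven.
Corven and Cobalt and Anders together hold 10% + 63% + 27% = 100% of Anchor, so Anders controls Anchor.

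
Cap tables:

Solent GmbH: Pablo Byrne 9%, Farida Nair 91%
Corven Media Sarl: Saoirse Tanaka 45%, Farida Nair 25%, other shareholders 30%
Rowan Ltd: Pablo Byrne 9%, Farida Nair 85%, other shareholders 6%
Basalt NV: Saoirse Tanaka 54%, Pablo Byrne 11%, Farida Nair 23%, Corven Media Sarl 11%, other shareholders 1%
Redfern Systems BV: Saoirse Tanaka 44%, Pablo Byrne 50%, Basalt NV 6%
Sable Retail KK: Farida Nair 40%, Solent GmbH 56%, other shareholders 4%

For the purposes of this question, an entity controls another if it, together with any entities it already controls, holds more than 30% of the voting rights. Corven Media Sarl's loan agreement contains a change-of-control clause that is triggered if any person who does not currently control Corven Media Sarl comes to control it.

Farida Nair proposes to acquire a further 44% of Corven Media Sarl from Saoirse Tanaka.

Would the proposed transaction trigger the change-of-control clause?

Yes

The purchase adds only to Farida's holdings (Saoirse's stake shrinks), so Farida is the only person who could newly come to control Corven.
Farida holds 91% of Solent, so Farida controls Solent.
Farida holds 85% of Rowan, so Farida controls Rowan.
Farida and Solent together hold 40% + 56% = 96% of Sable, so Farida controls Sable.
In Corven, Farida's side holds only 25%, not > 30%.
So before the transaction, Farida does not control Corven.
After the purchase, Farida's direct stake in Corven rises to 25% + 44% = 69%, and Saoirse's stake falls to 1%.
Farida holds 69% of Corven, so Farida controls Corven.
Farida did not control Corven before and does after, so the clause is triggered.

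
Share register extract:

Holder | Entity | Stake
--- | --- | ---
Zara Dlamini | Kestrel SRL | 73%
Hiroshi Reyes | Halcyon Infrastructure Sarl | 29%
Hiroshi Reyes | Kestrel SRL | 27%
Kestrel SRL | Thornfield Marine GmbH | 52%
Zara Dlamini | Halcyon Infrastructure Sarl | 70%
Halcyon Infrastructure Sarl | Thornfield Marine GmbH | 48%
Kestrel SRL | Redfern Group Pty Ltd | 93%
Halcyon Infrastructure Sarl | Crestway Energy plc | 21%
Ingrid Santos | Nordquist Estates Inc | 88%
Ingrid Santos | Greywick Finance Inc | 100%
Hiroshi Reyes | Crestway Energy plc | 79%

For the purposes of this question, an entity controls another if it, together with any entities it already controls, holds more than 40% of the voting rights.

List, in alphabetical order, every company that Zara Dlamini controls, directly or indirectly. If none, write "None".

Zara holds 73% of Kestrel, so Zara controls Kestrel.
Zara holds 70% of Halcyon, so Zara controls Halcyon.
Halcyon and Kestrel together hold 48% + 52% = 100% of Thornfield, so Zara controls Thornfield.
Kestrel holds 93% of Redfern, so Zara controls Redfern.
No other company's threshold is met.

Halcyon Infrastructure Sarl, Kestrel SRL, Redfern Group Pty Ltd, Thornfield Marine GmbH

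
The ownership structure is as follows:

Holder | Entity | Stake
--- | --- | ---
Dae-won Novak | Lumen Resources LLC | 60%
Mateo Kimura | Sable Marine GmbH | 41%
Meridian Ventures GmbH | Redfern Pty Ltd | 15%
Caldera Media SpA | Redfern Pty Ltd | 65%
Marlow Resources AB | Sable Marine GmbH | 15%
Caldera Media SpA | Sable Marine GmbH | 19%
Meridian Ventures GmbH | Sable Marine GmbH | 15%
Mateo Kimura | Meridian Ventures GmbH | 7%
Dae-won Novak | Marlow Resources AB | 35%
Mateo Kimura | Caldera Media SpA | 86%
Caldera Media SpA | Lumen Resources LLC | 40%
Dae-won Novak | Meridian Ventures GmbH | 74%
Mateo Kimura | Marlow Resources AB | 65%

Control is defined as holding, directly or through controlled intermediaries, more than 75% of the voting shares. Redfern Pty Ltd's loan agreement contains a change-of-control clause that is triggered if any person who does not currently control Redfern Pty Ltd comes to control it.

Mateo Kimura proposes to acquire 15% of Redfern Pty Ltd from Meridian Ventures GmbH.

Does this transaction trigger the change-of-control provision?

The purchase adds only to Mateo's holdings (Meridian's stake shrinks), so Mateo is the only person who could newly come to control Redfern.
Mateo holds 86% of Caldera, so Mateo controls Caldera.
In Redfern, Mateo's side holds only 65%, not > 75%.
So before the transaction, Mateo does not control Redfern.
After the purchase, Mateo holds 15% of Redfern directly, and Meridian's stake falls to 0%.
Caldera and Mateo together hold 65% + 15% = 80% of Redfern, so Mateo controls Redfern.
Mateo did not control Redfern before and does after, so the clause is triggered.

Yes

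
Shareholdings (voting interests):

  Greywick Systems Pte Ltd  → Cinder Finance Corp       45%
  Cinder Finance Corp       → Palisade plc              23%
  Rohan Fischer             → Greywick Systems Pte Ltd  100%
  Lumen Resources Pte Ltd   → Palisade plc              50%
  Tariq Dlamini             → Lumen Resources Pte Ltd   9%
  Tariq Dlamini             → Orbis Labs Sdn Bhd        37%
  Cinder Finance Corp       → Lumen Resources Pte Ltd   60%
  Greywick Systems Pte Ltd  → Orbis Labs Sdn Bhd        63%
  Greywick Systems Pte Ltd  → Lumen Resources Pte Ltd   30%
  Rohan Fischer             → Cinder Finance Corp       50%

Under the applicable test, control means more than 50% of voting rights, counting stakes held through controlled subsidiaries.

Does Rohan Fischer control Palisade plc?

Rohan holds 100% of Greywick, so Rohan controls Greywick.
Greywick and Rohan together hold 45% + 50% = 95% of Cinder, so Rohan controls Cinder.
Greywick and Cinder together hold 30% + 60% = 90% of Lumen, so Rohan controls Lumen.
Cinder and Lumen together hold 23% + 50% = 73% of Palisade, so Rohan controls Palisade.

Yes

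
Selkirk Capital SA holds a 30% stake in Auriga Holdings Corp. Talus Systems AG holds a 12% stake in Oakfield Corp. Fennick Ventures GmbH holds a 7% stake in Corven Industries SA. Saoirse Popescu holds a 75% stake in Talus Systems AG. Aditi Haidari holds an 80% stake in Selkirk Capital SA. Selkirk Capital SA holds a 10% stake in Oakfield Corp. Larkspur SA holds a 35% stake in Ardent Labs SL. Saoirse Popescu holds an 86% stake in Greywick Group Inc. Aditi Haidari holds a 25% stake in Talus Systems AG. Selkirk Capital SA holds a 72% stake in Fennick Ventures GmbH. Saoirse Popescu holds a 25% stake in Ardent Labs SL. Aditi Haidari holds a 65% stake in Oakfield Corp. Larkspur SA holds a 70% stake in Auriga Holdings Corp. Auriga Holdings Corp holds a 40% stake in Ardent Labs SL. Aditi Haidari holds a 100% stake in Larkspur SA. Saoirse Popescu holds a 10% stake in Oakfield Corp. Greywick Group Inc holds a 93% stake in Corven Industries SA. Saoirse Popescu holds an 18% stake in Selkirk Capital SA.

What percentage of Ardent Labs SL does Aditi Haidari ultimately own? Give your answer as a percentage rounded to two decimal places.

72.60%

Aditi reaches Ardent along 3 paths.
Via Larkspur: 100% × 35% = 35%.
Via Larkspur → Auriga: 100% × 70% × 40% = 28%.
Via Selkirk → Auriga: 80% × 30% × 40% = 9.6%.
Total: 35% + 28% + 9.6% = 72.6%.
Rounded: 72.60%.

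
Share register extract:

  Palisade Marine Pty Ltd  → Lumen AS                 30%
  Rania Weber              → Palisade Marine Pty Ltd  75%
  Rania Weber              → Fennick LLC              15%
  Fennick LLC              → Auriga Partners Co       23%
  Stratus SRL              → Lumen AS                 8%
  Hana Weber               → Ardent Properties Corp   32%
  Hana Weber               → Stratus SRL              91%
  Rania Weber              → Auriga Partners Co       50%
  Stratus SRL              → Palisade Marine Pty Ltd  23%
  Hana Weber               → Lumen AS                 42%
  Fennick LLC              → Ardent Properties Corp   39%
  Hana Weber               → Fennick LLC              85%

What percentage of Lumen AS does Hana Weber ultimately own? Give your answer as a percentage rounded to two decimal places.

Hana reaches Lumen along 3 paths.
Direct stake: 42% = 42%.
Via Stratus: 91% × 8% = 7.28%.
Via Stratus → Palisade: 91% × 23% × 30% = 6.279%.
Total: 42% + 7.28% + 6.279% = 55.559%.
Rounded: 55.56%.

55.56%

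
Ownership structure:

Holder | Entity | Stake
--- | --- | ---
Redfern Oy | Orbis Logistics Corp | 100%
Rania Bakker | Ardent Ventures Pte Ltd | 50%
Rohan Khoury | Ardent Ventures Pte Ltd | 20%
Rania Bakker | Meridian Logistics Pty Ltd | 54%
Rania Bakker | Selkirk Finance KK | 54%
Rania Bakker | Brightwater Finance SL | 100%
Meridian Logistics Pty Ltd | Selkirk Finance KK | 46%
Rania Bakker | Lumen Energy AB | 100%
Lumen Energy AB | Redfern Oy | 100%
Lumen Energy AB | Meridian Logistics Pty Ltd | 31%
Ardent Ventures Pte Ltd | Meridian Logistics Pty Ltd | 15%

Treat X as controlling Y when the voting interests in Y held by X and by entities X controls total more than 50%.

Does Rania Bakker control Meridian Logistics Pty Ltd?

Rania holds 100% of Lumen, so Rania controls Lumen.
Lumen and Rania together hold 31% + 54% = 85% of Meridian, so Rania controls Meridian.

Yes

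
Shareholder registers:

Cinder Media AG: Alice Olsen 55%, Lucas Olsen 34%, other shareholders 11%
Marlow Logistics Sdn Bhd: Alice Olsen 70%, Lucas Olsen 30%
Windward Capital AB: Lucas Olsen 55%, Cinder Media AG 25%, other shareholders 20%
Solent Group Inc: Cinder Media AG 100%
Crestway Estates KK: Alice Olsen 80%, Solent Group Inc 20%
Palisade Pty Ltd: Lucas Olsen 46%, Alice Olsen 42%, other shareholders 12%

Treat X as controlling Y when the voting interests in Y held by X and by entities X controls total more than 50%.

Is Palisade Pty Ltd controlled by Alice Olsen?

No

Alice holds 55% of Cinder, so Alice controls Cinder.
Alice holds 70% of Marlow, so Alice controls Marlow.
Cinder holds 100% of Solent, so Alice controls Solent.
Alice and Solent together hold 80% + 20% = 100% of Crestway, so Alice controls Crestway.
In Palisade, Alice's side holds only 42%, not > 50%.
So Alice does not control Palisade.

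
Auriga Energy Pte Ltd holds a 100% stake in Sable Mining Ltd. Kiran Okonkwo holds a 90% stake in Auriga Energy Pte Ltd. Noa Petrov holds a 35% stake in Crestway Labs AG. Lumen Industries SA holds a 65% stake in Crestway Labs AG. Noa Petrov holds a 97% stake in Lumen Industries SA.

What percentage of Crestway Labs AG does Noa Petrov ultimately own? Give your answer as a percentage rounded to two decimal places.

98.05%

Noa reaches Crestway along 2 paths.
Direct stake: 35% = 35%.
Via Lumen: 97% × 65% = 63.05%.
Total: 35% + 63.05% = 98.05%.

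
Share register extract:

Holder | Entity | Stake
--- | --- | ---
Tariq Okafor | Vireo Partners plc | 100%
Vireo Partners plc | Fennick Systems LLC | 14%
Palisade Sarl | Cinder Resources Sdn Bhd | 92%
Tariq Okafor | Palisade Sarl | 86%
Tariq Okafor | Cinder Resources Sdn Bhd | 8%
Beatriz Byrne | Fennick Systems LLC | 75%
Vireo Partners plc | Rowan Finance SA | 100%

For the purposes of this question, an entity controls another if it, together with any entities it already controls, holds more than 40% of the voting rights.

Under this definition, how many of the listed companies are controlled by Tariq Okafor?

4

Tariq holds 100% of Vireo, so Tariq controls Vireo.
Tariq holds 86% of Palisade, so Tariq controls Palisade.
Vireo holds 100% of Rowan, so Tariq controls Rowan.
Palisade and Tariq together hold 92% + 8% = 100% of Cinder, so Tariq controls Cinder.
No other company's threshold is met.
Tariq controls 4 companies.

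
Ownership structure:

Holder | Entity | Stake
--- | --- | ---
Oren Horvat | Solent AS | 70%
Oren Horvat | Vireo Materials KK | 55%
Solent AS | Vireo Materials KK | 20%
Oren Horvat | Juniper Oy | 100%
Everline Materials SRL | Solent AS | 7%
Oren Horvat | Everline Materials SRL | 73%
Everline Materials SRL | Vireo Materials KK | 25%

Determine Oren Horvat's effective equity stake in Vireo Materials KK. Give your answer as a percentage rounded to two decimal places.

88.27%

Oren reaches Vireo along 4 paths.
Via Everline: 73% × 25% = 18.25%.
Direct stake: 55% = 55%.
Via Solent: 70% × 20% = 14%.
Via Everline → Solent: 73% × 7% × 20% = 1.022%.
Total: 18.25% + 55% + 14% + 1.022% = 88.272%.
Rounded: 88.27%.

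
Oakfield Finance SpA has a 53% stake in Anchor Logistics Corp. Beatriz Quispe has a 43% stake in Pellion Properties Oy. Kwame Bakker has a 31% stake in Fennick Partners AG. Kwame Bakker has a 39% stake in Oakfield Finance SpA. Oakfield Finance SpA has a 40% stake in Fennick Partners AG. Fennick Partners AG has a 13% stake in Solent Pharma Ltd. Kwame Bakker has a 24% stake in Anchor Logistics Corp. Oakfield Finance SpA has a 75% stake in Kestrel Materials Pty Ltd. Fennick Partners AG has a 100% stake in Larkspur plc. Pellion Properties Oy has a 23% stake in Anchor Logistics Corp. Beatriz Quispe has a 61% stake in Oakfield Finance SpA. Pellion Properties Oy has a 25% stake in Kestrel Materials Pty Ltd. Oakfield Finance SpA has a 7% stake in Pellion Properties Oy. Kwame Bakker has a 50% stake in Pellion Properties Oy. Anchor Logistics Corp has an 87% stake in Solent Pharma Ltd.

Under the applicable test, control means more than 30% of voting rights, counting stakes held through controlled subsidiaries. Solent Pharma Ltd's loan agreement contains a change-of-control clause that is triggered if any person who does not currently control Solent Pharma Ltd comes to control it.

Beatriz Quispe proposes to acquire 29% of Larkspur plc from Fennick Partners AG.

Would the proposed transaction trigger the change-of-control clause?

The purchase adds only to Beatriz's holdings (Fennick's stake shrinks), so Beatriz is the only person who could newly come to control Solent.
Beatriz holds 61% of Oakfield, so Beatriz controls Oakfield.
Beatriz and Oakfield together hold 43% + 7% = 50% of Pellion, so Beatriz controls Pellion.
Oakfield and Pellion together hold 53% + 23% = 76% of Anchor, so Beatriz controls Anchor.
Oakfield holds 40% of Fennick, so Beatriz controls Fennick.
Fennick and Anchor together hold 13% + 87% = 100% of Solent, so Beatriz controls Solent.
So Beatriz already controls Solent before the transaction.
After the purchase, Beatriz holds 29% of Larkspur directly, and Fennick's stake falls to 71%.
Beatriz controlled Solent already, so this is not a new person acquiring control; every other person's position is unchanged or reduced.
No new person acquires control, so the clause is not triggered.

No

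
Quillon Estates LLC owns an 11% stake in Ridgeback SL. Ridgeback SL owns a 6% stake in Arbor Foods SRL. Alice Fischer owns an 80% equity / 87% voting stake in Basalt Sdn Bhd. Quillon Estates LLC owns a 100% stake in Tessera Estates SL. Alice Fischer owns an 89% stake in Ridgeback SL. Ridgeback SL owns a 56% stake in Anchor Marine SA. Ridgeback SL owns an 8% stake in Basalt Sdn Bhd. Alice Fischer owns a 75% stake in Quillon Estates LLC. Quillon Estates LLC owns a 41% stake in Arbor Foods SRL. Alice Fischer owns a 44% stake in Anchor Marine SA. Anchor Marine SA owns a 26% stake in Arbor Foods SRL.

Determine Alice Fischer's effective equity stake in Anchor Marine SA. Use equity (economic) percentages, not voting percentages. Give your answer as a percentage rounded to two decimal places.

98.46%

Alice reaches Anchor along 3 paths.
Via Ridgeback: 89% × 56% = 49.84%.
Via Quillon → Ridgeback: 75% × 11% × 56% = 4.62%.
Direct stake: 44% = 44%.
Total: 49.84% + 4.62% + 44% = 98.46%.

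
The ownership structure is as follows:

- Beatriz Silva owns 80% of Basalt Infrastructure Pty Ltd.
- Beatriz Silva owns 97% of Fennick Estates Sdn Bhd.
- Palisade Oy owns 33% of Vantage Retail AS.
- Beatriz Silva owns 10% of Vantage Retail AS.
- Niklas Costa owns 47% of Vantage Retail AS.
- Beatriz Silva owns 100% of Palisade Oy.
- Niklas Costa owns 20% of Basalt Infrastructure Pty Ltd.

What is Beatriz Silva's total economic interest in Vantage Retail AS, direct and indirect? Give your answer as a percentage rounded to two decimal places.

43.00%

Beatriz reaches Vantage along 2 paths.
Direct stake: 10% = 10%.
Via Palisade: 100% × 33% = 33%.
Total: 10% + 33% = 43%.
Rounded: 43.00%.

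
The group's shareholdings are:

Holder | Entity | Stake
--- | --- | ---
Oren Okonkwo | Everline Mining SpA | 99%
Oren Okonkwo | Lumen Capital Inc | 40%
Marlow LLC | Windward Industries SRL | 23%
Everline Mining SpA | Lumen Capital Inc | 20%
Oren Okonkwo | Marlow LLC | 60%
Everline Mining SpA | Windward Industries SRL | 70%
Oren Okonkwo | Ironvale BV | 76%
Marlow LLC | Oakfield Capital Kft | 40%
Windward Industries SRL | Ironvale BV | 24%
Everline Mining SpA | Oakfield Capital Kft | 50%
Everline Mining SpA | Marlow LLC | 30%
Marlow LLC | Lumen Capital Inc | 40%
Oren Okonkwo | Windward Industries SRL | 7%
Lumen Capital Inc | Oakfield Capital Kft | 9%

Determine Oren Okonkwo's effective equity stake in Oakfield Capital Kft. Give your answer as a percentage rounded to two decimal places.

93.99%

Oren reaches Oakfield along 7 paths.
Via Everline: 99% × 50% = 49.5%.
Via Marlow: 60% × 40% = 24%.
Via Everline → Marlow: 99% × 30% × 40% = 11.88%.
Via Marlow → Lumen: 60% × 40% × 9% = 2.16%.
Via Everline → Marlow → Lumen: 99% × 30% × 40% × 9% = 1.0692%.
Via Lumen: 40% × 9% = 3.6%.
Via Everline → Lumen: 99% × 20% × 9% = 1.782%.
Total: 49.5% + 24% + 11.88% + 2.16% + 1.0692% + 3.6% + 1.782% = 93.9912%.
Rounded: 93.99%.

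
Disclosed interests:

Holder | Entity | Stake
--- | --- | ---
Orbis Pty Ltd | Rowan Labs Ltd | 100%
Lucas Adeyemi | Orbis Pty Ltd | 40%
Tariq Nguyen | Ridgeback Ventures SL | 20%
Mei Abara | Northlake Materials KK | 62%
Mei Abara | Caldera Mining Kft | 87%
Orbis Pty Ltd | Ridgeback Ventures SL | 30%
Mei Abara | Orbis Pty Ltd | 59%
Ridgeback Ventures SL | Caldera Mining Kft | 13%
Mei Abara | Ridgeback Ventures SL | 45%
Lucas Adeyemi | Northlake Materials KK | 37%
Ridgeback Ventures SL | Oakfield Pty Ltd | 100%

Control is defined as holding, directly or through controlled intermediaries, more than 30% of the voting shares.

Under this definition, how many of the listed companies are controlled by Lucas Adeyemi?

Lucas holds 40% of Orbis, so Lucas controls Orbis.
Orbis holds 100% of Rowan, so Lucas controls Rowan.
Lucas holds 37% of Northlake, so Lucas controls Northlake.
No other company's threshold is met.
Lucas controls 3 companies.

3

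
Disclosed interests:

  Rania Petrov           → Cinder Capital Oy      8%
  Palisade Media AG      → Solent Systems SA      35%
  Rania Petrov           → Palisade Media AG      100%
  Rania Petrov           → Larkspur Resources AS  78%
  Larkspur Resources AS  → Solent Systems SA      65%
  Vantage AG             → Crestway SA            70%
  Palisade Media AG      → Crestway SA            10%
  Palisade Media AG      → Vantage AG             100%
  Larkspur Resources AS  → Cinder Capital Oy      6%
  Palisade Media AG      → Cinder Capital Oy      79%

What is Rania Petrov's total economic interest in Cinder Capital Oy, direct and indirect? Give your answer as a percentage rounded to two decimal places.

Rania reaches Cinder along 3 paths.
Direct stake: 8% = 8%.
Via Palisade: 100% × 79% = 79%.
Via Larkspur: 78% × 6% = 4.68%.
Total: 8% + 79% + 4.68% = 91.68%.

91.68%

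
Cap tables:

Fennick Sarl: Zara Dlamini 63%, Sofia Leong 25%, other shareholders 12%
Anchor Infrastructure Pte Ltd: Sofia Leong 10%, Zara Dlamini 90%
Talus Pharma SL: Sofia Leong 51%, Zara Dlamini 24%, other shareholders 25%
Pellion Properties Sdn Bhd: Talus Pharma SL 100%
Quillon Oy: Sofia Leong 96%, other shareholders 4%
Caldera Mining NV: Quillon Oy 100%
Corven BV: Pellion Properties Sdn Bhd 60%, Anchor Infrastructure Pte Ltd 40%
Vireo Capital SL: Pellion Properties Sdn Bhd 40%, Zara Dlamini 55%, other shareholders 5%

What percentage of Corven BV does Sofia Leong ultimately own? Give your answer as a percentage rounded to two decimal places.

34.60%

Sofia reaches Corven along 2 paths.
Via Talus → Pellion: 51% × 100% × 60% = 30.6%.
Via Anchor: 10% × 40% = 4%.
Total: 30.6% + 4% = 34.6%.
Rounded: 34.60%.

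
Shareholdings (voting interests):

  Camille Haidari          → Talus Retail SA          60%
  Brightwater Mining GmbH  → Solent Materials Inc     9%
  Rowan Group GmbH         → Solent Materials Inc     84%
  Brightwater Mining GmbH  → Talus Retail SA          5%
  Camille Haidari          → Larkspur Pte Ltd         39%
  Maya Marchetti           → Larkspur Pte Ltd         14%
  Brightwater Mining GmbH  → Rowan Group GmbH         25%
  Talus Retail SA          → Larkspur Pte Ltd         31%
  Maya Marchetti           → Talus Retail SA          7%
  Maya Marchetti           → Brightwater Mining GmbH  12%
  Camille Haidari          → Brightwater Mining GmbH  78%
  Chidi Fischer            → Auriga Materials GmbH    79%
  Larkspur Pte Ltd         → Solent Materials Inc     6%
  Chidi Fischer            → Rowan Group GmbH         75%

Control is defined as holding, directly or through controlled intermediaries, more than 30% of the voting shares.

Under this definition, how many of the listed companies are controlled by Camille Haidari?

Camille holds 78% of Brightwater, so Camille controls Brightwater.
Camille and Brightwater together hold 60% + 5% = 65% of Talus, so Camille controls Talus.
Camille and Talus together hold 39% + 31% = 70% of Larkspur, so Camille controls Larkspur.
No other company's threshold is met.
Camille controls 3 companies.

3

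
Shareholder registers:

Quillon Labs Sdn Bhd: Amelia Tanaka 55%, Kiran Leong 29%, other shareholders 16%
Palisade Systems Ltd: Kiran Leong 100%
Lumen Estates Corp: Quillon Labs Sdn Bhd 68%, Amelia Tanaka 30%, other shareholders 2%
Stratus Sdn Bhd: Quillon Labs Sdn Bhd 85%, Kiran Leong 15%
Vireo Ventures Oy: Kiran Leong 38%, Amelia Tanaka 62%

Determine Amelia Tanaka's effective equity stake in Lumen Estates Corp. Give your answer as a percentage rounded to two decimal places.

67.40%

Amelia reaches Lumen along 2 paths.
Via Quillon: 55% × 68% = 37.4%.
Direct stake: 30% = 30%.
Total: 37.4% + 30% = 67.4%.
Rounded: 67.40%.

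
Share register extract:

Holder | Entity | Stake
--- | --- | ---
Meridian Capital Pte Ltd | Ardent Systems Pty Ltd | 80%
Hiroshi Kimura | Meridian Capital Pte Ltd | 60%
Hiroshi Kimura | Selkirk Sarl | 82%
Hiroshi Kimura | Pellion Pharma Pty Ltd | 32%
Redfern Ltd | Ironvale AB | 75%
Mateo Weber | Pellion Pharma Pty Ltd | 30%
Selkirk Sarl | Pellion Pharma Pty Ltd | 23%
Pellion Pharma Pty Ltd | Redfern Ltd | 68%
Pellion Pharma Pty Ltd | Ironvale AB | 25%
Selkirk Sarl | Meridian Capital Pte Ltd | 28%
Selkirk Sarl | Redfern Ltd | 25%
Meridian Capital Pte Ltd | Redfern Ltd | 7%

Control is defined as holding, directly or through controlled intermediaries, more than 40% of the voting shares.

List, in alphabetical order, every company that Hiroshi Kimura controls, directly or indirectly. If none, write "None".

Hiroshi holds 82% of Selkirk, so Hiroshi controls Selkirk.
Selkirk and Hiroshi together hold 28% + 60% = 88% of Meridian, so Hiroshi controls Meridian.
Hiroshi and Selkirk together hold 32% + 23% = 55% of Pellion, so Hiroshi controls Pellion.
Meridian holds 80% of Ardent, so Hiroshi controls Ardent.
Pellion and Meridian and Selkirk together hold 68% + 7% + 25% = 100% of Redfern, so Hiroshi controls Redfern.
Pellion and Redfern together hold 25% + 75% = 100% of Ironvale, so Hiroshi controls Ironvale.

Ardent Systems Pty Ltd, Ironvale AB, Meridian Capital Pte Ltd, Pellion Pharma Pty Ltd, Redfern Ltd, Selkirk Sarl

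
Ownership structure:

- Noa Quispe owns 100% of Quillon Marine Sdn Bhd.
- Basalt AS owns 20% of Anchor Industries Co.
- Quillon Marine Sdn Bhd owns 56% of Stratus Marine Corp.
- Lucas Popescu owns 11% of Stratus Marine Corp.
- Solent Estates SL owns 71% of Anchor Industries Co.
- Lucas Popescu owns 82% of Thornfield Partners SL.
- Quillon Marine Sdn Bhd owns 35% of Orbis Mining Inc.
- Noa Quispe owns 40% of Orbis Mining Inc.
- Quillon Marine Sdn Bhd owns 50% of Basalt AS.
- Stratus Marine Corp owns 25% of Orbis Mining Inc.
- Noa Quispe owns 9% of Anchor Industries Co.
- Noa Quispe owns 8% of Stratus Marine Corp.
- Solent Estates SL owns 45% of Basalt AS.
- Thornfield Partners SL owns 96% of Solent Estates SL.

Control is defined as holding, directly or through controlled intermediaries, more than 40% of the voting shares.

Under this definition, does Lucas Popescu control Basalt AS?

Lucas holds 82% of Thornfield, so Lucas controls Thornfield.
Thornfield holds 96% of Solent, so Lucas controls Solent.
Solent holds 45% of Basalt, so Lucas controls Basalt.

Yes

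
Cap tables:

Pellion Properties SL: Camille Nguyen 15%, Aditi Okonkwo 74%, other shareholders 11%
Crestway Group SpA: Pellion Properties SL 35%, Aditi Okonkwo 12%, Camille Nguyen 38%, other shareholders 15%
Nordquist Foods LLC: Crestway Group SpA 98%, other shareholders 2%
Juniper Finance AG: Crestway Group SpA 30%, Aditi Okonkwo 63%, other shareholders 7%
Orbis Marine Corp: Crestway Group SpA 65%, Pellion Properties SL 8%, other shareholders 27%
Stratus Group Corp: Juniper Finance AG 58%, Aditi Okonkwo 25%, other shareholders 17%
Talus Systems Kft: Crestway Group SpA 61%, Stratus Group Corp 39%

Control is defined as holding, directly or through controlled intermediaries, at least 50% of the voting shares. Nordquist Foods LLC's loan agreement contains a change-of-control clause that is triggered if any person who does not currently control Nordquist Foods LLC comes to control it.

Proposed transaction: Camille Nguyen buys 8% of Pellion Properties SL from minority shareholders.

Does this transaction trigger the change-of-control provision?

No

The purchase changes only Camille's holdings, so Camille is the only person who could newly come to control Nordquist.
Camille's largest direct stake is 38% in Crestway, which does not meet the threshold, so Camille controls no company.
Neither Camille nor any entity Camille controls holds any voting interest in Nordquist.
So before the transaction, Camille does not control Nordquist.
After the purchase, Camille's direct stake in Pellion rises to 15% + 8% = 23%.
Camille's side now holds 23% of Pellion, not ≥ 50%, so Camille still does not control Pellion.
After the transaction, neither Camille nor any entity Camille controls holds a voting interest in Nordquist, so Camille still does not control it.
No new person acquires control, so the clause is not triggered.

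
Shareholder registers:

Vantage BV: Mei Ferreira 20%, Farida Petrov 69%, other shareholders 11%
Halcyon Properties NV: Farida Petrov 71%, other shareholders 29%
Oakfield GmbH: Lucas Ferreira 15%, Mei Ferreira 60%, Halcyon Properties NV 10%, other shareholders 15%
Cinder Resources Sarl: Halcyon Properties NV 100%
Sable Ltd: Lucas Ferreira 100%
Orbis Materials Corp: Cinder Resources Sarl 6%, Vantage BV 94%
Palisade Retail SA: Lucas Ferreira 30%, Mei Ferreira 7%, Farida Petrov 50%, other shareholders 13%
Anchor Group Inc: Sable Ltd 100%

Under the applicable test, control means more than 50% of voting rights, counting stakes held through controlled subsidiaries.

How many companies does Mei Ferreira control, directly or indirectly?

Mei holds 60% of Oakfield, so Mei controls Oakfield.
No other company's threshold is met.
Mei controls 1 company.

1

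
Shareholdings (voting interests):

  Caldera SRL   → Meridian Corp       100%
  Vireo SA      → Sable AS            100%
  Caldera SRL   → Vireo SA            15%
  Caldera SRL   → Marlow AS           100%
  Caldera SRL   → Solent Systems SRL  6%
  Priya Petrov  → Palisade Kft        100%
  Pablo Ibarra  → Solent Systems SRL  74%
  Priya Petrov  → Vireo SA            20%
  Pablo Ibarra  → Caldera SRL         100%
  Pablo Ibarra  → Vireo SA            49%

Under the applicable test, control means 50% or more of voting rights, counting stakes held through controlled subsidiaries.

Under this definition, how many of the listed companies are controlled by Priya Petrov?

1

Priya holds 100% of Palisade, so Priya controls Palisade.
No other company's threshold is met.
Priya controls 1 company.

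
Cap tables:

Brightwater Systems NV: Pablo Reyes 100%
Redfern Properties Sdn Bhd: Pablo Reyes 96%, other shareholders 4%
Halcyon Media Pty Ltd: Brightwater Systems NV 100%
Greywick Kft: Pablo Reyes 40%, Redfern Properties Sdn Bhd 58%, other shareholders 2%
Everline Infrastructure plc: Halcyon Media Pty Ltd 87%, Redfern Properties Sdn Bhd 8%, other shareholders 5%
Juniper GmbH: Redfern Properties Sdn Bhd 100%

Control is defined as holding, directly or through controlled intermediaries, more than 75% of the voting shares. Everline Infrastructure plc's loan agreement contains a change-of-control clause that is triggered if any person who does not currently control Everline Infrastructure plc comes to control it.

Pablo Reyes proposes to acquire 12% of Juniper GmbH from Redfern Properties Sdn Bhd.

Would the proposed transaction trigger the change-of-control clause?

The purchase adds only to Pablo's holdings (Redfern's stake shrinks), so Pablo is the only person who could newly come to control Everline.
Pablo holds 96% of Redfern, so Pablo controls Redfern.
Pablo holds 100% of Brightwater, so Pablo controls Brightwater.
Brightwater holds 100% of Halcyon, so Pablo controls Halcyon.
Halcyon and Redfern together hold 87% + 8% = 95% of Everline, so Pablo controls Everline.
So Pablo already controls Everline before the transaction.
After the purchase, Pablo holds 12% of Juniper directly, and Redfern's stake falls to 88%.
Pablo controlled Everline already, so this is not a new person acquiring control; every other person's position is unchanged or reduced.
No new person acquires control, so the clause is not triggered.

No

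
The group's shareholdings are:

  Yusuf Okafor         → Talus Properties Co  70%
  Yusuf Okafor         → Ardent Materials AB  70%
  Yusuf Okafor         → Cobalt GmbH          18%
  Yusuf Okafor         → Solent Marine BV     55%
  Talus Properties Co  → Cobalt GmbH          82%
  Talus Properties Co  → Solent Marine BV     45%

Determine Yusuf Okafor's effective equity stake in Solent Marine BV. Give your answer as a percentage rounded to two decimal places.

Yusuf reaches Solent along 2 paths.
Direct stake: 55% = 55%.
Via Talus: 70% × 45% = 31.5%.
Total: 55% + 31.5% = 86.5%.
Rounded: 86.50%.

86.50%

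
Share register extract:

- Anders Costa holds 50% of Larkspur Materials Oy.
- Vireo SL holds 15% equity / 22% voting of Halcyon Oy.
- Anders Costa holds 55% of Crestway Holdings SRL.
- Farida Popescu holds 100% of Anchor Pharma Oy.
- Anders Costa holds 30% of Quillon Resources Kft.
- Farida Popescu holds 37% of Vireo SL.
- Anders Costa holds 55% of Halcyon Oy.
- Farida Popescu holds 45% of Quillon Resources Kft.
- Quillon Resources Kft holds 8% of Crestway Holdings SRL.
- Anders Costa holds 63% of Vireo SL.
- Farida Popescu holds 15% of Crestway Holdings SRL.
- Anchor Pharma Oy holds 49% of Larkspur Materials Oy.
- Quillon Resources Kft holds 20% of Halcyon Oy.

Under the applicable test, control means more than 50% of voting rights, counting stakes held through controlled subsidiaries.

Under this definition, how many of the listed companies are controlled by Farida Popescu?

Farida holds 100% of Anchor, so Farida controls Anchor.
No other company's threshold is met.
Farida controls 1 company.

1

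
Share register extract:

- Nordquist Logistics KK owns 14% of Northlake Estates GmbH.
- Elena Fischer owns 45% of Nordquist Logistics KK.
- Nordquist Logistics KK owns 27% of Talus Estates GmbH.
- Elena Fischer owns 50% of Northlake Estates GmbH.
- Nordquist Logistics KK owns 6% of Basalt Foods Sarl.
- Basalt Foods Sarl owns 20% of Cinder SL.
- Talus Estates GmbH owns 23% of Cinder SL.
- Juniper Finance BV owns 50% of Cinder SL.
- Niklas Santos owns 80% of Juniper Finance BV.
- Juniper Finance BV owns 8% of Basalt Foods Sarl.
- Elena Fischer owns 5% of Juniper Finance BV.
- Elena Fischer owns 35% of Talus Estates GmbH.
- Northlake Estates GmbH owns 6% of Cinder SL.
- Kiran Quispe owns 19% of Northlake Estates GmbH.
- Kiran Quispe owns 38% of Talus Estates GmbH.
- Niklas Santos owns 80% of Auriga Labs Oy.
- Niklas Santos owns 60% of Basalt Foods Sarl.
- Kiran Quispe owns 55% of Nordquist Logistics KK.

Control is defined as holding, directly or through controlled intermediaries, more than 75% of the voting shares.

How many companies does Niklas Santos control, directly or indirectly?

Niklas holds 80% of Juniper, so Niklas controls Juniper.
Niklas holds 80% of Auriga, so Niklas controls Auriga.
No other company's threshold is met.
Niklas controls 2 companies.

2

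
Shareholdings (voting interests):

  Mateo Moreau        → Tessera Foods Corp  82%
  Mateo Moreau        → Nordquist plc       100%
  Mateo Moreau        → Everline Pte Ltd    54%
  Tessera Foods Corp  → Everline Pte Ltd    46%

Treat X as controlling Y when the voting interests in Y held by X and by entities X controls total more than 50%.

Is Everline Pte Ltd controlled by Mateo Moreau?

Mateo holds 82% of Tessera, so Mateo controls Tessera.
Tessera and Mateo together hold 46% + 54% = 100% of Everline, so Mateo controls Everline.

Yes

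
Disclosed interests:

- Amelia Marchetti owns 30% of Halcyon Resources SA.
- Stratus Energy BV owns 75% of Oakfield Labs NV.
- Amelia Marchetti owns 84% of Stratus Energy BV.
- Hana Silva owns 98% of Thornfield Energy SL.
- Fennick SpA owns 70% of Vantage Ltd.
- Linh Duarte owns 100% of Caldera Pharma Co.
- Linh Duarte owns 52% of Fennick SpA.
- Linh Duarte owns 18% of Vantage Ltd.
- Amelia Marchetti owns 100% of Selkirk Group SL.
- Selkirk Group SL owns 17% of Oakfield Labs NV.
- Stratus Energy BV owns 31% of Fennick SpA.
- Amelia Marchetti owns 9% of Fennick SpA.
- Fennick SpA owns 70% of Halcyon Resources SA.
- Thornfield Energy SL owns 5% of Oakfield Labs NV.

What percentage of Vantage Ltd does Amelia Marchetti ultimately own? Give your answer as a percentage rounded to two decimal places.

24.53%

Amelia reaches Vantage along 2 paths.
Via Stratus → Fennick: 84% × 31% × 70% = 18.228%.
Via Fennick: 9% × 70% = 6.3%.
Total: 18.228% + 6.3% = 24.528%.
Rounded: 24.53%.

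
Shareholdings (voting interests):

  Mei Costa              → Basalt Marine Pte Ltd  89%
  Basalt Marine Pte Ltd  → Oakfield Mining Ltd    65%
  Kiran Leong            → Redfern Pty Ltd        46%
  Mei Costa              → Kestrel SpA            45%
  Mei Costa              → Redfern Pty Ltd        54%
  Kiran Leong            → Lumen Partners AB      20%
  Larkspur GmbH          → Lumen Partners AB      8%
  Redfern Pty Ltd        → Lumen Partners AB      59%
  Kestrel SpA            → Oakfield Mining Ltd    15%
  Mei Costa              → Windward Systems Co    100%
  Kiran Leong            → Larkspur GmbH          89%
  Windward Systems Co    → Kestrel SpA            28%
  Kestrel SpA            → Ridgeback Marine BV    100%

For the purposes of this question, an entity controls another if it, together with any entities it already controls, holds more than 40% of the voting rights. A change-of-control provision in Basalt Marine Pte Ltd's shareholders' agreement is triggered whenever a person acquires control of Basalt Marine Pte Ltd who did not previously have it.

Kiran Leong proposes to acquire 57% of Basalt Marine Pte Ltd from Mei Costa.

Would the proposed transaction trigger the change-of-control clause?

Yes

The purchase adds only to Kiran's holdings (Mei's stake shrinks), so Kiran is the only person who could newly come to control Basalt.
Kiran holds 46% of Redfern, so Kiran controls Redfern.
Kiran holds 89% of Larkspur, so Kiran controls Larkspur.
Redfern and Kiran and Larkspur together hold 59% + 20% + 8% = 87% of Lumen, so Kiran controls Lumen.
Neither Kiran nor any entity Kiran controls holds any voting interest in Basalt.
So before the transaction, Kiran does not control Basalt.
After the purchase, Kiran holds 57% of Basalt directly, and Mei's stake falls to 32%.
Kiran holds 57% of Basalt, so Kiran controls Basalt.
Kiran did not control Basalt before and does after, so the clause is triggered.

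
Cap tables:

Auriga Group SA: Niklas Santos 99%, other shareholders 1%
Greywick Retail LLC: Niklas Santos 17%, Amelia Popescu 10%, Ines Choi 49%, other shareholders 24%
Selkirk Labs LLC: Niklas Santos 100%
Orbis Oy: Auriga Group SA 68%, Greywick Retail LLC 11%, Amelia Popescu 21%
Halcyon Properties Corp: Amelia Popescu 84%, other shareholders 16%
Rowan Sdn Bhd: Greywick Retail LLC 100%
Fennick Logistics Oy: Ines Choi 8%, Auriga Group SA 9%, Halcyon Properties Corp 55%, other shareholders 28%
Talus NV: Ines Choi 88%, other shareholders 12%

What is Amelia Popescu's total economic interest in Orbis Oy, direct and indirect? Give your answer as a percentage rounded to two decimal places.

22.10%

Amelia reaches Orbis along 2 paths.
Via Greywick: 10% × 11% = 1.1%.
Direct stake: 21% = 21%.
Total: 1.1% + 21% = 22.1%.
Rounded: 22.10%.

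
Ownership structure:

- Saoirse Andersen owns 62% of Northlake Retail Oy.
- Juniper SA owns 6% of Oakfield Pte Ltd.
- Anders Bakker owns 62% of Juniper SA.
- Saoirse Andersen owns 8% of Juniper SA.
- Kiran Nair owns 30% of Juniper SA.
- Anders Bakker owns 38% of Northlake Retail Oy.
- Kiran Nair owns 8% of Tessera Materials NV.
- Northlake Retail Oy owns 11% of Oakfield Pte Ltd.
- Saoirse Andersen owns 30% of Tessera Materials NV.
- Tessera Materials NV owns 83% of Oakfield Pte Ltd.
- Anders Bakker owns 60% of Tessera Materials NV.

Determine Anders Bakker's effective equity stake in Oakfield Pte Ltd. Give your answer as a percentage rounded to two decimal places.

57.70%

Anders reaches Oakfield along 3 paths.
Via Juniper: 62% × 6% = 3.72%.
Via Northlake: 38% × 11% = 4.18%.
Via Tessera: 60% × 83% = 49.8%.
Total: 3.72% + 4.18% + 49.8% = 57.7%.
Rounded: 57.70%.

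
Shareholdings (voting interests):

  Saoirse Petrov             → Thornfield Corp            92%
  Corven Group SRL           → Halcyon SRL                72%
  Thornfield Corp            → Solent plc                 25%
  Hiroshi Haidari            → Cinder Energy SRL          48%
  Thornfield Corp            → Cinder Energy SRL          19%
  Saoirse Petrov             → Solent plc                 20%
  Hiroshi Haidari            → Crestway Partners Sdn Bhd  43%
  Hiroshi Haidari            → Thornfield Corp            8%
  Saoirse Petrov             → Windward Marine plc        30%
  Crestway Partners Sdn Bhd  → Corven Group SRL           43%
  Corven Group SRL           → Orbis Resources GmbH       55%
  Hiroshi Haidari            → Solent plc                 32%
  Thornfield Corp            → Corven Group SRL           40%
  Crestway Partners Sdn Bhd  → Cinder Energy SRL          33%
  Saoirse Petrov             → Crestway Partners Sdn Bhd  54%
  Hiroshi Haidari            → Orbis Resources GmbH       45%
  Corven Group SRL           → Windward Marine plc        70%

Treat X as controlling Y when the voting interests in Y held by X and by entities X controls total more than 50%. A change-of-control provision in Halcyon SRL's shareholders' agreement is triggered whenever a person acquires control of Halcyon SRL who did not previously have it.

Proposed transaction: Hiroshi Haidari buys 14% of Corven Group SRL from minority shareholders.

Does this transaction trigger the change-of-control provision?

The purchase changes only Hiroshi's holdings, so Hiroshi is the only person who could newly come to control Halcyon.
Hiroshi's largest direct stake is 48% in Cinder, which does not meet the threshold, so Hiroshi controls no company.
Neither Hiroshi nor any entity Hiroshi controls holds any voting interest in Halcyon.
So before the transaction, Hiroshi does not control Halcyon.
After the purchase, Hiroshi holds 14% of Corven directly.
Hiroshi's side now holds 14% of Corven, not > 50%, so Hiroshi still does not control Corven.
After the transaction, neither Hiroshi nor any entity Hiroshi controls holds a voting interest in Halcyon, so Hiroshi still does not control it.
No new person acquires control, so the clause is not triggered.

No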